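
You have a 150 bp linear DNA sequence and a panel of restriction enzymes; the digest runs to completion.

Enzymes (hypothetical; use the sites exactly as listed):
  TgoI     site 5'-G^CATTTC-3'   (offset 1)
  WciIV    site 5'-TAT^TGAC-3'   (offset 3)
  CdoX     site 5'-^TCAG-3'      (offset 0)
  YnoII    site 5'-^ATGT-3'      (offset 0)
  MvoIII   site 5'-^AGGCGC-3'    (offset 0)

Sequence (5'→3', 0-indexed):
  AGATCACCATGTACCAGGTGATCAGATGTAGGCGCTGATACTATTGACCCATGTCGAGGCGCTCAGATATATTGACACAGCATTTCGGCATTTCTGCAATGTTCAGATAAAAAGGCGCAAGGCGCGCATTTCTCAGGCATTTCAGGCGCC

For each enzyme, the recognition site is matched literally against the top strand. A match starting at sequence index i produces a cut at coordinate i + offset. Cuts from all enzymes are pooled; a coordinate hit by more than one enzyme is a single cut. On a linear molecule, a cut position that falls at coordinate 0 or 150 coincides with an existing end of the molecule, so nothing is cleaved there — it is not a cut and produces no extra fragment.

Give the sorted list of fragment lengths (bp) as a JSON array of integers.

Per-enzyme occurrences:
  TgoI GCATTTC/1: at [79, 87, 125, 136] ⇒ [80, 88, 126, 137]
  WciIV TATTGAC/3: at [41, 69] ⇒ [44, 72]
  CdoX TCAG/0: at [21, 62, 102, 132, 141] ⇒ [21, 62, 102, 132, 141]
  YnoII ATGT/0: at [8, 25, 50, 98] ⇒ [8, 25, 50, 98]
  MvoIII AGGCGC/0: at [29, 56, 112, 119, 143] ⇒ [29, 56, 112, 119, 143]

Pooled cuts: [8, 21, 25, 29, 44, 50, 56, 62, 72, 80, 88, 98, 102, 112, 119, 126, 132, 137, 141, 143]

Fragments:
  [0,8): 8 bp
  [8,21): 13 bp
  [21,25): 4 bp
  [25,29): 4 bp
  [29,44): 15 bp
  [44,50): 6 bp
  [50,56): 6 bp
  [56,62): 6 bp
  [62,72): 10 bp
  [72,80): 8 bp
  [80,88): 8 bp
  [88,98): 10 bp
  [98,102): 4 bp
  [102,112): 10 bp
  [112,119): 7 bp
  [119,126): 7 bp
  [126,132): 6 bp
  [132,137): 5 bp
  [137,141): 4 bp
  [141,143): 2 bp
  [143,150): 7 bp

[2,4,4,4,4,5,6,6,6,6,7,7,7,8,8,8,10,10,10,13,15]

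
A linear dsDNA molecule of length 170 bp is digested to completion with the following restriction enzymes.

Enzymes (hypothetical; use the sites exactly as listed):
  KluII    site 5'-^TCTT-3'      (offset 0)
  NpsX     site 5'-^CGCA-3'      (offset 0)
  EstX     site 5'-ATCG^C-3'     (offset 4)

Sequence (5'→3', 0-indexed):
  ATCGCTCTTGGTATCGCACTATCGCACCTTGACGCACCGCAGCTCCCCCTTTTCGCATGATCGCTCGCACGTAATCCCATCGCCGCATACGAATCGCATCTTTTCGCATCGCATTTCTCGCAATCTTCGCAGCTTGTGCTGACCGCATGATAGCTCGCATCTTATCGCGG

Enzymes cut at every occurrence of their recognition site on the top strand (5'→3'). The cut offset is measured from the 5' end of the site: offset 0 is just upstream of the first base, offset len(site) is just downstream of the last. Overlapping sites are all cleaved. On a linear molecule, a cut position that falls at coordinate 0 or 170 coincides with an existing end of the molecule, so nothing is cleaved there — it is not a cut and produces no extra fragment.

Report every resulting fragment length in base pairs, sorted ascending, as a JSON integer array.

[1,1,2,2,2,2,2,2,3,4,4,4,5,5,5,6,6,7,8,8,9,10,11,12,16,16,17]

Per-enzyme occurrences:
  KluII (TCTT, off=0): starts [5, 98, 123, 159] → cuts [5, 98, 123, 159]
  NpsX (CGCA, off=0): starts [14, 22, 32, 37, 53, 65, 83, 94, 104, 109, 118, 127, 143, 155] → cuts [14, 22, 32, 37, 53, 65, 83, 94, 104, 109, 118, 127, 143, 155]
  EstX (ATCGC, off=4): starts [0, 12, 20, 59, 78, 92, 107, 163] → cuts [4, 16, 24, 63, 82, 96, 111, 167]

Pooled cuts: [4, 5, 14, 16, 22, 24, 32, 37, 53, 63, 65, 82, 83, 94, 96, 98, 104, 109, 111, 118, 123, 127, 143, 155, 159, 167]

Fragment lengths:
  [0,4): 4 bp
  [4,5): 1 bp
  [5,14): 9 bp
  [14,16): 2 bp
  [16,22): 6 bp
  [22,24): 2 bp
  [24,32): 8 bp
  [32,37): 5 bp
  [37,53): 16 bp
  [53,63): 10 bp
  [63,65): 2 bp
  [65,82): 17 bp
  [82,83): 1 bp
  [83,94): 11 bp
  [94,96): 2 bp
  [96,98): 2 bp
  [98,104): 6 bp
  [104,109): 5 bp
  [109,111): 2 bp
  [111,118): 7 bp
  [118,123): 5 bp
  [123,127): 4 bp
  [127,143): 16 bp
  [143,155): 12 bp
  [155,159): 4 bp
  [159,167): 8 bp
  [167,170): 3 bp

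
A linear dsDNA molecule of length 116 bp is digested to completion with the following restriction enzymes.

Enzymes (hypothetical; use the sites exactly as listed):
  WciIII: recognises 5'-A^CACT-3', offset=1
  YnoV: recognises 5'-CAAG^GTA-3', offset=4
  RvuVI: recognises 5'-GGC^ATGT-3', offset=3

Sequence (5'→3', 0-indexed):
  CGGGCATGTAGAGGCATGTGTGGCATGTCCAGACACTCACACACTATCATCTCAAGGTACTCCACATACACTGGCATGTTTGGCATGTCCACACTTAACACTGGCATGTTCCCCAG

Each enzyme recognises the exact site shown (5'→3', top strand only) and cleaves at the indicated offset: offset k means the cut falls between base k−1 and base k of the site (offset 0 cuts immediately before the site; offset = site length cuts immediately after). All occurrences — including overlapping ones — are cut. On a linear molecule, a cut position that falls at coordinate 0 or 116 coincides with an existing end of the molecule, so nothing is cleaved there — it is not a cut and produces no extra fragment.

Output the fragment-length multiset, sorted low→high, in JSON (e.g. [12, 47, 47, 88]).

[5,7,7,7,7,8,9,9,9,10,11,12,15]

Site scan:
  WciIII (ACACT, off=1): starts [32, 40, 67, 90, 97] → cuts [33, 41, 68, 91, 98]
  YnoV (CAAGGTA, off=4): starts [52] → cuts [56]
  RvuVI (GGCATGT, off=3): starts [2, 12, 21, 72, 81, 102] → cuts [5, 15, 24, 75, 84, 105]

All cut coordinates (distinct, sorted): [5, 15, 24, 33, 41, 56, 68, 75, 84, 91, 98, 105]

Fragment lengths:
  [0,5): 5 bp
  [5,15): 10 bp
  [15,24): 9 bp
  [24,33): 9 bp
  [33,41): 8 bp
  [41,56): 15 bp
  [56,68): 12 bp
  [68,75): 7 bp
  [75,84): 9 bp
  [84,91): 7 bp
  [91,98): 7 bp
  [98,105): 7 bp
  [105,116): 11 bp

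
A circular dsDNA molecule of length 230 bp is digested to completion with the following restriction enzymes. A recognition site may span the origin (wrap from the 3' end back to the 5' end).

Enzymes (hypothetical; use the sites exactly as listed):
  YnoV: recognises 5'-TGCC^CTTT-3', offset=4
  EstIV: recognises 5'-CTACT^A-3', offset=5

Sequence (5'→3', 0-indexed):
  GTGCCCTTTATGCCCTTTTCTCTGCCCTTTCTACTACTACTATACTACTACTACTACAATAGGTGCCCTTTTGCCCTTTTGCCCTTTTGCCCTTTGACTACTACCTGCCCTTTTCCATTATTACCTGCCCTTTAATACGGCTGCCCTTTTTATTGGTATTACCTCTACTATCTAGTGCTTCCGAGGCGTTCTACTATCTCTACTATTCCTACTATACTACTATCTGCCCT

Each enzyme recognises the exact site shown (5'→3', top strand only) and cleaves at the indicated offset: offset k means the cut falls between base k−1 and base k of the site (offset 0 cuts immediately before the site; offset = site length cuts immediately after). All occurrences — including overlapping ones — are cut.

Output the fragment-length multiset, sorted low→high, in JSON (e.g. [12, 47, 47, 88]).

Per-enzyme occurrences:
  YnoV (TGCCCTTT, off=4): starts [1, 10, 22, 63, 71, 79, 87, 105, 125, 141] → cuts [5, 14, 26, 67, 75, 83, 91, 109, 129, 145]
  EstIV (CTACTA, off=5): starts [30, 33, 36, 44, 47, 50, 97, 164, 190, 199, 208, 216] → cuts [35, 38, 41, 49, 52, 55, 102, 169, 195, 204, 213, 221]

All cut coordinates (distinct, sorted): [5, 14, 26, 35, 38, 41, 49, 52, 55, 67, 75, 83, 91, 102, 109, 129, 145, 169, 195, 204, 213, 221]

Fragment lengths:
  5→14: 9 bp
  14→26: 12 bp
  26→35: 9 bp
  35→38: 3 bp
  38→41: 3 bp
  41→49: 8 bp
  49→52: 3 bp
  52→55: 3 bp
  55→67: 12 bp
  67→75: 8 bp
  75→83: 8 bp
  83→91: 8 bp
  91→102: 11 bp
  102→109: 7 bp
  109→129: 20 bp
  129→145: 16 bp
  145→169: 24 bp
  169→195: 26 bp
  195→204: 9 bp
  204→213: 9 bp
  213→221: 8 bp
  221→5 (wrap): 230-221+5 = 14 bp

[3,3,3,3,7,8,8,8,8,8,9,9,9,9,11,12,12,14,16,20,24,26]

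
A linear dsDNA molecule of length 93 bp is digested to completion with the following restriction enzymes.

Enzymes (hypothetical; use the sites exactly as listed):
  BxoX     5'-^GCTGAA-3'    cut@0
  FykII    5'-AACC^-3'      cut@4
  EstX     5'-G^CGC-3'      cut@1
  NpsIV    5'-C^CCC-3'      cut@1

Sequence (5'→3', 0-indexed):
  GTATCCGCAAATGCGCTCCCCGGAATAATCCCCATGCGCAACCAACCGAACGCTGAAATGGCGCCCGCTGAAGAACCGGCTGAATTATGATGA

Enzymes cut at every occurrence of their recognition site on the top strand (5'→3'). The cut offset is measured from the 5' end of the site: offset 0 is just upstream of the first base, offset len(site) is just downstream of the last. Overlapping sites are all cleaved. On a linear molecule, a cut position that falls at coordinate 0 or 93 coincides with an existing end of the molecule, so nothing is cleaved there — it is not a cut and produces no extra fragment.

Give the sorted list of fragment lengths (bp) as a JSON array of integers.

[1,4,4,5,5,6,7,10,11,12,13,15]

Scan for sites:
  BxoX (GCTGAA, off=0): starts [51, 66, 78] → cuts [51, 66, 78]
  FykII (AACC, off=4): starts [39, 43, 73] → cuts [43, 47, 77]
  EstX (GCGC, off=1): starts [12, 35, 60] → cuts [13, 36, 61]
  NpsIV (CCCC, off=1): starts [17, 29] → cuts [18, 30]

All cut coordinates (distinct, sorted): [13, 18, 30, 36, 43, 47, 51, 61, 66, 77, 78]

Fragments:
  [0,13): 13 bp
  [13,18): 5 bp
  [18,30): 12 bp
  [30,36): 6 bp
  [36,43): 7 bp
  [43,47): 4 bp
  [47,51): 4 bp
  [51,61): 10 bp
  [61,66): 5 bp
  [66,77): 11 bp
  [77,78): 1 bp
  [78,93): 15 bp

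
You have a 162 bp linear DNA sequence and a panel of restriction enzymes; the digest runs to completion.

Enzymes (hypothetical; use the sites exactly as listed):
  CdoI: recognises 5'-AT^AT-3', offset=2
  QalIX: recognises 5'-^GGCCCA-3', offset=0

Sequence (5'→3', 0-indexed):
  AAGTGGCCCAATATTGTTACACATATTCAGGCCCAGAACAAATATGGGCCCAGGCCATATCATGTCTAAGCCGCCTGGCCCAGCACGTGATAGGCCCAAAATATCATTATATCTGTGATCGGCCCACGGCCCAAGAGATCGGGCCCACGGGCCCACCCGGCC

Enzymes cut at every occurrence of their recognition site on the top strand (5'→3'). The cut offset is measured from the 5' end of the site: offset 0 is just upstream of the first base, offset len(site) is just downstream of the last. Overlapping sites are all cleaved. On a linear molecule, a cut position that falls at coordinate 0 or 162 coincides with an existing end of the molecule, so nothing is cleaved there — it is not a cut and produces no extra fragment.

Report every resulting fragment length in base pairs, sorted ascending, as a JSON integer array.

[3,4,5,7,8,8,8,10,10,12,12,13,14,14,16,18]

Scan for sites:
  CdoI (ATAT, off=2): starts [10, 22, 41, 56, 100, 108] → cuts [12, 24, 43, 58, 102, 110]
  QalIX (GGCCCA, off=0): starts [4, 29, 46, 76, 92, 120, 127, 141, 149] → cuts [4, 29, 46, 76, 92, 120, 127, 141, 149]

Pooled cuts: [4, 12, 24, 29, 43, 46, 58, 76, 92, 102, 110, 120, 127, 141, 149]

Fragment lengths:
  [0,4): 4 bp
  [4,12): 8 bp
  [12,24): 12 bp
  [24,29): 5 bp
  [29,43): 14 bp
  [43,46): 3 bp
  [46,58): 12 bp
  [58,76): 18 bp
  [76,92): 16 bp
  [92,102): 10 bp
  [102,110): 8 bp
  [110,120): 10 bp
  [120,127): 7 bp
  [127,141): 14 bp
  [141,149): 8 bp
  [149,162): 13 bp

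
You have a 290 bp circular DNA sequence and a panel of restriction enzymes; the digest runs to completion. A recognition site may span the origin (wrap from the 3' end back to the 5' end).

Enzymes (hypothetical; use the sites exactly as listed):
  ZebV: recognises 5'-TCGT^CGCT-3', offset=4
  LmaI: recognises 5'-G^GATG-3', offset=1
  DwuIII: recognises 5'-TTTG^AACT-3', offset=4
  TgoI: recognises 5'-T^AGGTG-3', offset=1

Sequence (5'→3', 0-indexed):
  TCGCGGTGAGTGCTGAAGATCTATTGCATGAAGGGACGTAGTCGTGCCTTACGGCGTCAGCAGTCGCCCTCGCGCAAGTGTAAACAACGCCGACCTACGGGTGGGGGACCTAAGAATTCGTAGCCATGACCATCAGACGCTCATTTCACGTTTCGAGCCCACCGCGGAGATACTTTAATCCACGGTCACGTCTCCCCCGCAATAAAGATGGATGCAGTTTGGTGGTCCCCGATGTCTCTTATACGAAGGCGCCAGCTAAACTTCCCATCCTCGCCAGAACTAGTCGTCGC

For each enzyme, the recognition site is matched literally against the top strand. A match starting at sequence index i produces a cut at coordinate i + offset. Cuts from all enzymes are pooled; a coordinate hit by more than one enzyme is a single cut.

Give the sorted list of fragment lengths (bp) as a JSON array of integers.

[77,213]

Scan for sites:
  ZebV (TCGTCGCT, off=4): starts [283] → cuts [287]
  LmaI (GGATG, off=1): starts [209] → cuts [210]
  DwuIII (TTTGAACT, off=4): no sites
  TgoI (TAGGTG, off=1): no sites

All cut coordinates (distinct, sorted): [210, 287]

Fragment lengths:
  210→287: 77 bp
  287→210 (wrap): 290-287+210 = 213 bp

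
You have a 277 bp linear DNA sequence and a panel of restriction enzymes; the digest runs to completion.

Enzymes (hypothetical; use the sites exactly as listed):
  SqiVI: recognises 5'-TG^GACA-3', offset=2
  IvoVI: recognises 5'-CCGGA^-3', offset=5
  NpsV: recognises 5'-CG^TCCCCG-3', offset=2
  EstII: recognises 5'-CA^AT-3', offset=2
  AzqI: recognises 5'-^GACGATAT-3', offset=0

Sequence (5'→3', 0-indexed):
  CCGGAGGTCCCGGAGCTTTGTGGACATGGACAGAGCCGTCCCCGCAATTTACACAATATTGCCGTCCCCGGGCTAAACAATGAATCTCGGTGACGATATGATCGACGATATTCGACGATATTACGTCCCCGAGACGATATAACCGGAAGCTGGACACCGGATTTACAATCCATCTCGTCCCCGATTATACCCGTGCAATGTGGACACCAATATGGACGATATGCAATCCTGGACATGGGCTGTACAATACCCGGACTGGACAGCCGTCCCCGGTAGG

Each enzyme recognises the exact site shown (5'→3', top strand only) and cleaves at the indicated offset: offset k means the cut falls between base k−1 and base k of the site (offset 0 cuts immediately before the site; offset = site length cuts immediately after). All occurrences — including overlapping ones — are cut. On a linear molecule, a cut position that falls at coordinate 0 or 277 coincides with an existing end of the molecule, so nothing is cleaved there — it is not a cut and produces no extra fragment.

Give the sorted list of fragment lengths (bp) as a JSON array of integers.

Site scan:
  SqiVI TGGACA/2: at [20, 26, 150, 200, 229, 256] ⇒ [22, 28, 152, 202, 231, 258]
  IvoVI CCGGA/5: at [0, 9, 142, 156, 250] ⇒ [5, 14, 147, 161, 255]
  NpsV CGTCCCCG/2: at [36, 62, 123, 175, 264] ⇒ [38, 64, 125, 177, 266]
  EstII CAAT/2: at [44, 53, 77, 165, 195, 207, 223, 244] ⇒ [46, 55, 79, 167, 197, 209, 225, 246]
  AzqI GACGATAT/0: at [91, 103, 113, 132, 214] ⇒ [91, 103, 113, 132, 214]

All cut coordinates (distinct, sorted): [5, 14, 22, 28, 38, 46, 55, 64, 79, 91, 103, 113, 125, 132, 147, 152, 161, 167, 177, 197, 202, 209, 214, 225, 231, 246, 255, 258, 266]

Fragment lengths:
  [0,5): 5 bp
  [5,14): 9 bp
  [14,22): 8 bp
  [22,28): 6 bp
  [28,38): 10 bp
  [38,46): 8 bp
  [46,55): 9 bp
  [55,64): 9 bp
  [64,79): 15 bp
  [79,91): 12 bp
  [91,103): 12 bp
  [103,113): 10 bp
  [113,125): 12 bp
  [125,132): 7 bp
  [132,147): 15 bp
  [147,152): 5 bp
  [152,161): 9 bp
  [161,167): 6 bp
  [167,177): 10 bp
  [177,197): 20 bp
  [197,202): 5 bp
  [202,209): 7 bp
  [209,214): 5 bp
  [214,225): 11 bp
  [225,231): 6 bp
  [231,246): 15 bp
  [246,255): 9 bp
  [255,258): 3 bp
  [258,266): 8 bp
  [266,277): 11 bp

[3,5,5,5,5,6,6,6,7,7,8,8,8,9,9,9,9,9,10,10,10,11,11,12,12,12,15,15,15,20]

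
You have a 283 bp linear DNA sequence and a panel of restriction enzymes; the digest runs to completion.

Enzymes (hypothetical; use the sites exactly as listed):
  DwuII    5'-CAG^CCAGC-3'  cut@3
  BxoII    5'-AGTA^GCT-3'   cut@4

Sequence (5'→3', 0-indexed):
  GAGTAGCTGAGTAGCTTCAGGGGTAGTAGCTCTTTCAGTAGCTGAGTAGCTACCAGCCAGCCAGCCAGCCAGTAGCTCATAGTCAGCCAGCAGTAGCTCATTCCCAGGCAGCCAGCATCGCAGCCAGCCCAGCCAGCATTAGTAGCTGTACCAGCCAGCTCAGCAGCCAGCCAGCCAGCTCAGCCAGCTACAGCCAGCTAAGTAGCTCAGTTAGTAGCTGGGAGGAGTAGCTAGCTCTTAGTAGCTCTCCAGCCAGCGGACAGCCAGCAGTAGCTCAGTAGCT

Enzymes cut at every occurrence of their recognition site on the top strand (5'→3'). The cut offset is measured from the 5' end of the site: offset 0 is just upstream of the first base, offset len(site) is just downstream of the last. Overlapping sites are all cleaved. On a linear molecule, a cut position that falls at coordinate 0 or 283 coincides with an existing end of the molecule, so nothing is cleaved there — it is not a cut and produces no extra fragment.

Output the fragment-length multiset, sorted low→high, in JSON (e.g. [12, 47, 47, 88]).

Per-enzyme occurrences:
  DwuII (CAGCCAGC, off=3): starts [53, 57, 61, 83, 108, 120, 129, 151, 163, 167, 171, 180, 190, 249, 260] → cuts [56, 60, 64, 86, 111, 123, 132, 154, 166, 170, 174, 183, 193, 252, 263]
  BxoII (AGTAGCT, off=4): starts [1, 9, 24, 36, 44, 70, 91, 140, 200, 212, 225, 239, 268, 276] → cuts [5, 13, 28, 40, 48, 74, 95, 144, 204, 216, 229, 243, 272, 280]

Pooled cuts: [5, 13, 28, 40, 48, 56, 60, 64, 74, 86, 95, 111, 123, 132, 144, 154, 166, 170, 174, 183, 193, 204, 216, 229, 243, 252, 263, 272, 280]

Fragment lengths:
  [0,5): 5 bp
  [5,13): 8 bp
  [13,28): 15 bp
  [28,40): 12 bp
  [40,48): 8 bp
  [48,56): 8 bp
  [56,60): 4 bp
  [60,64): 4 bp
  [64,74): 10 bp
  [74,86): 12 bp
  [86,95): 9 bp
  [95,111): 16 bp
  [111,123): 12 bp
  [123,132): 9 bp
  [132,144): 12 bp
  [144,154): 10 bp
  [154,166): 12 bp
  [166,170): 4 bp
  [170,174): 4 bp
  [174,183): 9 bp
  [183,193): 10 bp
  [193,204): 11 bp
  [204,216): 12 bp
  [216,229): 13 bp
  [229,243): 14 bp
  [243,252): 9 bp
  [252,263): 11 bp
  [263,272): 9 bp
  [272,280): 8 bp
  [280,283): 3 bp

[3,4,4,4,4,5,8,8,8,8,9,9,9,9,9,10,10,10,11,11,12,12,12,12,12,12,13,14,15,16]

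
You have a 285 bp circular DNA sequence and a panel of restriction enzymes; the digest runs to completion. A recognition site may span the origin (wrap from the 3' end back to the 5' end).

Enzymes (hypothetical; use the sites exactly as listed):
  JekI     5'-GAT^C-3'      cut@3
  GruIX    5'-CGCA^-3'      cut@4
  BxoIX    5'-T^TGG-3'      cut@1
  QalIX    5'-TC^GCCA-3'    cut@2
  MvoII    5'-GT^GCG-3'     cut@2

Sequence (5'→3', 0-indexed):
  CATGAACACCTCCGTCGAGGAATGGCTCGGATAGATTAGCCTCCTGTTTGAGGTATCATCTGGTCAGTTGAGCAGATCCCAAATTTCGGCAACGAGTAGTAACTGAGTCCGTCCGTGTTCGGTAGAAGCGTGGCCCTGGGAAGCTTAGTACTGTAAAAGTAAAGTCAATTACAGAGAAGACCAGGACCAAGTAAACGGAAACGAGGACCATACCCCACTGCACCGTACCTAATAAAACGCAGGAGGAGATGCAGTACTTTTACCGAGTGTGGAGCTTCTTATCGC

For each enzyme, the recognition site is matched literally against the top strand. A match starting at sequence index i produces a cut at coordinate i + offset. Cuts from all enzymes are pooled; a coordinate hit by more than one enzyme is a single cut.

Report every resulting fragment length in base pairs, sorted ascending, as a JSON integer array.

Site scan:
  JekI (GATC, off=3): starts [74] → cuts [77]
  GruIX (CGCA, off=4): starts [237] → cuts [241]
  BxoIX (TTGG, off=1): no sites
  QalIX (TCGCCA, off=2): starts [281] → cuts [283]
  MvoII (GTGCG, off=2): no sites

Pooled cuts: [77, 241, 283]

Fragment lengths:
  77→241: 164 bp
  241→283: 42 bp
  283→77 (wrap): 285-283+77 = 79 bp

[42,79,164]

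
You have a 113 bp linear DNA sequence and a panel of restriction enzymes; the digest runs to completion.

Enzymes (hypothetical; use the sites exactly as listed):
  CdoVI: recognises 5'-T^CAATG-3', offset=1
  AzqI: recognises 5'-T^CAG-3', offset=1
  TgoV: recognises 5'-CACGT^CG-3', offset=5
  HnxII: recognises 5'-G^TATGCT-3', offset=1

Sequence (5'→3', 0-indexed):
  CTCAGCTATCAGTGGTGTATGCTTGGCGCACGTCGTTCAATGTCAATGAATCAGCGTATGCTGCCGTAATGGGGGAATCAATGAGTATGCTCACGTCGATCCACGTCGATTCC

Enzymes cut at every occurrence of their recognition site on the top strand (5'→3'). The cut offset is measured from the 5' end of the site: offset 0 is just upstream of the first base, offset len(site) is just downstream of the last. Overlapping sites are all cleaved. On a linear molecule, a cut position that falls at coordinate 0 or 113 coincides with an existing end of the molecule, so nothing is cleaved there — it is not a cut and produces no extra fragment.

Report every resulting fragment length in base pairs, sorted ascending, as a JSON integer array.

Site scan:
  CdoVI TCAATG/1: at [36, 42, 77] ⇒ [37, 43, 78]
  AzqI TCAG/1: at [1, 8, 50] ⇒ [2, 9, 51]
  TgoV CACGTCG/5: at [28, 91, 101] ⇒ [33, 96, 106]
  HnxII GTATGCT/1: at [16, 55, 84] ⇒ [17, 56, 85]

Pooled cuts: [2, 9, 17, 33, 37, 43, 51, 56, 78, 85, 96, 106]

Fragments:
  [0,2): 2 bp
  [2,9): 7 bp
  [9,17): 8 bp
  [17,33): 16 bp
  [33,37): 4 bp
  [37,43): 6 bp
  [43,51): 8 bp
  [51,56): 5 bp
  [56,78): 22 bp
  [78,85): 7 bp
  [85,96): 11 bp
  [96,106): 10 bp
  [106,113): 7 bp

[2,4,5,6,7,7,7,8,8,10,11,16,22]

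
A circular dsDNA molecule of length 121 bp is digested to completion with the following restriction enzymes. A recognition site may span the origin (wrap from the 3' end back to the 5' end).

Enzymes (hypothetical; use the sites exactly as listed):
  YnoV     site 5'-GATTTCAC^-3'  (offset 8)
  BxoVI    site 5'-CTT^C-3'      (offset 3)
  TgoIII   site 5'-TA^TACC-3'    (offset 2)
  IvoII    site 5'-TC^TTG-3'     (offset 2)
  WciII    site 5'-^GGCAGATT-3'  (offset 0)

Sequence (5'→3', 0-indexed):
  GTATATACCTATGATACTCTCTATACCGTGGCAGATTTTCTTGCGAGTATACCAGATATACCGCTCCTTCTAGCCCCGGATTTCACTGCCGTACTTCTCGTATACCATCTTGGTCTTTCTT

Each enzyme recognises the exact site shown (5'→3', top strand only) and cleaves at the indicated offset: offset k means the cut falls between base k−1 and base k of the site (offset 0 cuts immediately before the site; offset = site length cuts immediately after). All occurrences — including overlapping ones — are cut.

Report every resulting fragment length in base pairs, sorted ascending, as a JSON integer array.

[6,6,7,7,9,9,10,10,11,11,17,18]

Scan for sites:
  YnoV GATTTCAC/8: at [78] ⇒ [86]
  BxoVI CTTC/3: at [66, 93] ⇒ [69, 96]
  TgoIII TATACC/2: at [3, 21, 47, 56, 100] ⇒ [5, 23, 49, 58, 102]
  IvoII TCTTG/2: at [38, 107, 117] ⇒ [40, 109, 119]
  WciII GGCAGATT/0: at [29] ⇒ [29]

All cut coordinates (distinct, sorted): [5, 23, 29, 40, 49, 58, 69, 86, 96, 102, 109, 119]

Fragments:
  5→23: 18 bp
  23→29: 6 bp
  29→40: 11 bp
  40→49: 9 bp
  49→58: 9 bp
  58→69: 11 bp
  69→86: 17 bp
  86→96: 10 bp
  96→102: 6 bp
  102→109: 7 bp
  109→119: 10 bp
  119→5 (wrap): 121-119+5 = 7 bp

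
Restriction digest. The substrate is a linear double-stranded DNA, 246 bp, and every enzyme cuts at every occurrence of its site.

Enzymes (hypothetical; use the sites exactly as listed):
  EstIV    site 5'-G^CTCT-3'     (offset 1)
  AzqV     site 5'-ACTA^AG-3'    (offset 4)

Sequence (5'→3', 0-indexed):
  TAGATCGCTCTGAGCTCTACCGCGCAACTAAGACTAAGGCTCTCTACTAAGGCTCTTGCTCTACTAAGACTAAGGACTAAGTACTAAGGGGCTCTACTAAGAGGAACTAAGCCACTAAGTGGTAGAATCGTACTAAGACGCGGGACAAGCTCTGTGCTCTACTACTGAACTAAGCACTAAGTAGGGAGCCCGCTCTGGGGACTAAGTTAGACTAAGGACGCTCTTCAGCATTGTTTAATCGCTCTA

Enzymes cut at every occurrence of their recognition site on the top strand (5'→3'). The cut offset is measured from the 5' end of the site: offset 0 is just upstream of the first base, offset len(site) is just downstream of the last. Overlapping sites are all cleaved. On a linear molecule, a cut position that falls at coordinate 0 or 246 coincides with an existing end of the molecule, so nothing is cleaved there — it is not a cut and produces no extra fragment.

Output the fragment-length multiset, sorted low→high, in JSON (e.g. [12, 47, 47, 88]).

[3,3,5,5,6,6,6,6,7,7,7,7,7,7,8,8,8,10,10,10,12,13,14,16,16,18,21]

Site scan:
  EstIV (GCTCT, off=1): starts [6, 13, 38, 51, 57, 90, 148, 155, 191, 219, 240] → cuts [7, 14, 39, 52, 58, 91, 149, 156, 192, 220, 241]
  AzqV (ACTAAG, off=4): starts [26, 32, 45, 62, 68, 75, 82, 95, 105, 113, 131, 168, 175, 200, 210] → cuts [30, 36, 49, 66, 72, 79, 86, 99, 109, 117, 135, 172, 179, 204, 214]

All cut coordinates (distinct, sorted): [7, 14, 30, 36, 39, 49, 52, 58, 66, 72, 79, 86, 91, 99, 109, 117, 135, 149, 156, 172, 179, 192, 204, 214, 220, 241]

Fragments:
  [0,7): 7 bp
  [7,14): 7 bp
  [14,30): 16 bp
  [30,36): 6 bp
  [36,39): 3 bp
  [39,49): 10 bp
  [49,52): 3 bp
  [52,58): 6 bp
  [58,66): 8 bp
  [66,72): 6 bp
  [72,79): 7 bp
  [79,86): 7 bp
  [86,91): 5 bp
  [91,99): 8 bp
  [99,109): 10 bp
  [109,117): 8 bp
  [117,135): 18 bp
  [135,149): 14 bp
  [149,156): 7 bp
  [156,172): 16 bp
  [172,179): 7 bp
  [179,192): 13 bp
  [192,204): 12 bp
  [204,214): 10 bp
  [214,220): 6 bp
  [220,241): 21 bp
  [241,246): 5 bp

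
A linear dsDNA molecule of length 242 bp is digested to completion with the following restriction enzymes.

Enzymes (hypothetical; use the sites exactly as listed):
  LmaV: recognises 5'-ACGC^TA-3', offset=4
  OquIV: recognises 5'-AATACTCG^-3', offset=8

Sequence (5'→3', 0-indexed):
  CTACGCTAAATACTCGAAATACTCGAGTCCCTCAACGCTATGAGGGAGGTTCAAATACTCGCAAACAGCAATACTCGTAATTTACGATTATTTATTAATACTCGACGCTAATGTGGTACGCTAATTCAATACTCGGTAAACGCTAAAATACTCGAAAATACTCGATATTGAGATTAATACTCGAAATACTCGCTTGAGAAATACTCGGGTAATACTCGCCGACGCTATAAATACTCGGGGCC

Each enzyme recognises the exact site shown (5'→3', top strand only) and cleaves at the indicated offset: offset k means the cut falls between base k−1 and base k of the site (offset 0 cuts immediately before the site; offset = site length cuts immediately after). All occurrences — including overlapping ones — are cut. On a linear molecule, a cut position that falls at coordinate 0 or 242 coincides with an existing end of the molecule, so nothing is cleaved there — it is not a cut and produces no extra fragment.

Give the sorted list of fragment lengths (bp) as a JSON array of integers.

Per-enzyme occurrences:
  LmaV ACGCTA/4: at [2, 34, 104, 117, 139, 221] ⇒ [6, 38, 108, 121, 143, 225]
  OquIV AATACTCG/8: at [8, 17, 53, 69, 96, 127, 146, 156, 175, 184, 199, 210, 229] ⇒ [16, 25, 61, 77, 104, 135, 154, 164, 183, 192, 207, 218, 237]

All cut coordinates (distinct, sorted): [6, 16, 25, 38, 61, 77, 104, 108, 121, 135, 143, 154, 164, 183, 192, 207, 218, 225, 237]

Fragments:
  [0,6): 6 bp
  [6,16): 10 bp
  [16,25): 9 bp
  [25,38): 13 bp
  [38,61): 23 bp
  [61,77): 16 bp
  [77,104): 27 bp
  [104,108): 4 bp
  [108,121): 13 bp
  [121,135): 14 bp
  [135,143): 8 bp
  [143,154): 11 bp
  [154,164): 10 bp
  [164,183): 19 bp
  [183,192): 9 bp
  [192,207): 15 bp
  [207,218): 11 bp
  [218,225): 7 bp
  [225,237): 12 bp
  [237,242): 5 bp

[4,5,6,7,8,9,9,10,10,11,11,12,13,13,14,15,16,19,23,27]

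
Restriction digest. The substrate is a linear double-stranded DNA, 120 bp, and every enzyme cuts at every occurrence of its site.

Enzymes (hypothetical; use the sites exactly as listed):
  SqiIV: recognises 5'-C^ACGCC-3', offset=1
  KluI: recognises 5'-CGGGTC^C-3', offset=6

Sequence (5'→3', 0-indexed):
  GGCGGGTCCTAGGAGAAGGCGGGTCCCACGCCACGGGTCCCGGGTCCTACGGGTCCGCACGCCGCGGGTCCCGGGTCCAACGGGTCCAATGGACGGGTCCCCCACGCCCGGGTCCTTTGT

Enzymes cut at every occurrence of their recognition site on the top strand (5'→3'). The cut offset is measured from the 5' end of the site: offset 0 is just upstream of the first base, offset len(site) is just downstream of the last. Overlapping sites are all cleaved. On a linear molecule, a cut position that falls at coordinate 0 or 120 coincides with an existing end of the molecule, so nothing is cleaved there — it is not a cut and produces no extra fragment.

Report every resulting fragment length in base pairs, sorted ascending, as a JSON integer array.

[2,3,4,6,7,7,8,9,9,11,12,12,13,17]

Scan for sites:
  SqiIV (CACGCC, off=1): starts [26, 57, 102] → cuts [27, 58, 103]
  KluI (CGGGTCC, off=6): starts [2, 19, 33, 40, 49, 64, 71, 80, 93, 108] → cuts [8, 25, 39, 46, 55, 70, 77, 86, 99, 114]

All cut coordinates (distinct, sorted): [8, 25, 27, 39, 46, 55, 58, 70, 77, 86, 99, 103, 114]

Fragments:
  [0,8): 8 bp
  [8,25): 17 bp
  [25,27): 2 bp
  [27,39): 12 bp
  [39,46): 7 bp
  [46,55): 9 bp
  [55,58): 3 bp
  [58,70): 12 bp
  [70,77): 7 bp
  [77,86): 9 bp
  [86,99): 13 bp
  [99,103): 4 bp
  [103,114): 11 bp
  [114,120): 6 bp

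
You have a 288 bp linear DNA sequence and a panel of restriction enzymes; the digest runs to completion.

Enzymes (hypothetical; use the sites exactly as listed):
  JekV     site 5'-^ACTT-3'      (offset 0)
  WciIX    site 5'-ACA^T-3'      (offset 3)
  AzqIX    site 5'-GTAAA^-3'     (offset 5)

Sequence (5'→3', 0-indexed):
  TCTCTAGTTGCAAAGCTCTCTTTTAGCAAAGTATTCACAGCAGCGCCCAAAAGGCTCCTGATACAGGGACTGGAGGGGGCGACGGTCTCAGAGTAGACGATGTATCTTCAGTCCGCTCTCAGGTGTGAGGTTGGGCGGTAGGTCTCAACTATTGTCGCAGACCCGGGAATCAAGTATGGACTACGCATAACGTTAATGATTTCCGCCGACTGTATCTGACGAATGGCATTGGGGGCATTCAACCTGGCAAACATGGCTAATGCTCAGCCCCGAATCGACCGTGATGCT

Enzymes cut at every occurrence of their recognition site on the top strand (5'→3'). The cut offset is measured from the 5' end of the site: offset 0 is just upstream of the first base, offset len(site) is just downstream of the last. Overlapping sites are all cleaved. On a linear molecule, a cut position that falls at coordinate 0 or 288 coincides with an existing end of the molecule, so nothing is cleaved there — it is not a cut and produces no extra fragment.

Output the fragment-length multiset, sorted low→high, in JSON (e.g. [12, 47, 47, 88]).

[35,253]

Site scan:
  JekV (ACTT, off=0): no sites
  WciIX ACAT/3: at [250] ⇒ [253]
  AzqIX (GTAAA, off=5): no sites

Pooled cuts: [253]

Fragment lengths:
  [0,253): 253 bp
  [253,288): 35 bp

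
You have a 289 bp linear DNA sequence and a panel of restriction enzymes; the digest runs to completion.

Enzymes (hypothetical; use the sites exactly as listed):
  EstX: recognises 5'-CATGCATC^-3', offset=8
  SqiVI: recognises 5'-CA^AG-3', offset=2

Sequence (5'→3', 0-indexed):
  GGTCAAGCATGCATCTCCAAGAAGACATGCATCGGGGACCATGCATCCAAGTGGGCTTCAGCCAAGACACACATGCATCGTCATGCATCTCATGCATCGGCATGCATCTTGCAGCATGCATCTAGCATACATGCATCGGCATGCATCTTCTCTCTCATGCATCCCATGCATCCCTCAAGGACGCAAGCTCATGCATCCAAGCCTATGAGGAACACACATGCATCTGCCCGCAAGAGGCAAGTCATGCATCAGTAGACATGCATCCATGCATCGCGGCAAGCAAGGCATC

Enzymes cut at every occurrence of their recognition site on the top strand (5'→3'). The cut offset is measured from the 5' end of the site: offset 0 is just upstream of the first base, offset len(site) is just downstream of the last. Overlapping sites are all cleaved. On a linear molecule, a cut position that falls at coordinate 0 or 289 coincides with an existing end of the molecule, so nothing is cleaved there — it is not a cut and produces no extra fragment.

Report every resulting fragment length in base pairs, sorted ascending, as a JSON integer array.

[2,2,4,4,5,5,6,7,7,8,8,8,9,9,10,10,10,10,11,12,14,14,14,14,15,15,15,16,25]

Per-enzyme occurrences:
  EstX (CATGCATC, off=8): starts [7, 25, 39, 71, 81, 90, 100, 114, 129, 139, 155, 164, 189, 216, 242, 256, 264] → cuts [15, 33, 47, 79, 89, 98, 108, 122, 137, 147, 163, 172, 197, 224, 250, 264, 272]
  SqiVI (CAAG, off=2): starts [3, 17, 47, 62, 175, 183, 197, 230, 237, 276, 280] → cuts [5, 19, 49, 64, 177, 185, 199, 232, 239, 278, 282]

All cut coordinates (distinct, sorted): [5, 15, 19, 33, 47, 49, 64, 79, 89, 98, 108, 122, 137, 147, 163, 172, 177, 185, 197, 199, 224, 232, 239, 250, 264, 272, 278, 282]

Fragment lengths:
  [0,5): 5 bp
  [5,15): 10 bp
  [15,19): 4 bp
  [19,33): 14 bp
  [33,47): 14 bp
  [47,49): 2 bp
  [49,64): 15 bp
  [64,79): 15 bp
  [79,89): 10 bp
  [89,98): 9 bp
  [98,108): 10 bp
  [108,122): 14 bp
  [122,137): 15 bp
  [137,147): 10 bp
  [147,163): 16 bp
  [163,172): 9 bp
  [172,177): 5 bp
  [177,185): 8 bp
  [185,197): 12 bp
  [197,199): 2 bp
  [199,224): 25 bp
  [224,232): 8 bp
  [232,239): 7 bp
  [239,250): 11 bp
  [250,264): 14 bp
  [264,272): 8 bp
  [272,278): 6 bp
  [278,282): 4 bp
  [282,289): 7 bp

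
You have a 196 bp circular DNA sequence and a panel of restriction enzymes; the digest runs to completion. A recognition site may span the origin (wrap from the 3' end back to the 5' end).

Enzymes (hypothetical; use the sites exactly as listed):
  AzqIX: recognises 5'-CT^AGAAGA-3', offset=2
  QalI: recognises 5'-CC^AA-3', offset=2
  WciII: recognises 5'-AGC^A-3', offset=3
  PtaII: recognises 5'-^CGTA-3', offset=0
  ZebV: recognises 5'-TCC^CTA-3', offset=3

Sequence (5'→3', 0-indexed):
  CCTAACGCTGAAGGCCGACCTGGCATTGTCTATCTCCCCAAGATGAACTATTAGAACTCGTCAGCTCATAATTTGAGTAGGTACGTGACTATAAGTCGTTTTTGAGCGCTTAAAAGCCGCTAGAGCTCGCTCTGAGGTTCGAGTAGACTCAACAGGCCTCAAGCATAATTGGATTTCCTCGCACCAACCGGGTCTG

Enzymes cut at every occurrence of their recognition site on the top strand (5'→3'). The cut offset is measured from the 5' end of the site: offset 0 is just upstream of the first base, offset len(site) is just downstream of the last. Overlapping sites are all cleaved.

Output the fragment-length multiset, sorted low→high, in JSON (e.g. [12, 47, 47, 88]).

[21,50,125]

Per-enzyme occurrences:
  AzqIX (CTAGAAGA, off=2): no sites
  QalI (CCAA, off=2): starts [37, 183] → cuts [39, 185]
  WciII (AGCA, off=3): starts [161] → cuts [164]
  PtaII (CGTA, off=0): no sites
  ZebV (TCCCTA, off=3): no sites

Pooled cuts: [39, 164, 185]

Fragments:
  39→164: 125 bp
  164→185: 21 bp
  185→39 (wrap): 196-185+39 = 50 bp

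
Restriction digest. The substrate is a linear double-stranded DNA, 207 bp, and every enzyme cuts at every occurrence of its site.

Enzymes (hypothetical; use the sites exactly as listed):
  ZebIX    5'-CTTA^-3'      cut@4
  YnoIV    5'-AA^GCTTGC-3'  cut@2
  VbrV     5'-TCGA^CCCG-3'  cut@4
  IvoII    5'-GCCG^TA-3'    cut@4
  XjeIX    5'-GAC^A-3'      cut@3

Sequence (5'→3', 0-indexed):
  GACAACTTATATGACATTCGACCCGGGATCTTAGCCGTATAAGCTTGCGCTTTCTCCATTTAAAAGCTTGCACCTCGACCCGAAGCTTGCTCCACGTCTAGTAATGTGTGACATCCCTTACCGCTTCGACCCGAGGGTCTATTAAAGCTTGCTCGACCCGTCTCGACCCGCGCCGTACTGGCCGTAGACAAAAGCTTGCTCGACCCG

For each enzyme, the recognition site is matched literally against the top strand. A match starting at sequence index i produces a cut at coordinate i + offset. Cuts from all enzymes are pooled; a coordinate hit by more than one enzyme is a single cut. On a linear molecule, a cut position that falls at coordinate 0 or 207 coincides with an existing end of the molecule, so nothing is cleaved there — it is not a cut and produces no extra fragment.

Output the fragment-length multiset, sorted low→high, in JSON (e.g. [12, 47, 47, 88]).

[3,4,4,4,5,5,6,6,6,6,8,9,9,9,10,10,10,12,13,17,23,28]

Scan for sites:
  ZebIX (CTTA, off=4): starts [5, 29, 116] → cuts [9, 33, 120]
  YnoIV (AAGCTTGC, off=2): starts [40, 63, 82, 144, 191] → cuts [42, 65, 84, 146, 193]
  VbrV (TCGACCCG, off=4): starts [17, 74, 125, 152, 162, 199] → cuts [21, 78, 129, 156, 166, 203]
  IvoII (GCCGTA, off=4): starts [33, 171, 180] → cuts [37, 175, 184]
  XjeIX (GACA, off=3): starts [0, 12, 109, 186] → cuts [3, 15, 112, 189]

Pooled cuts: [3, 9, 15, 21, 33, 37, 42, 65, 78, 84, 112, 120, 129, 146, 156, 166, 175, 184, 189, 193, 203]

Fragments:
  [0,3): 3 bp
  [3,9): 6 bp
  [9,15): 6 bp
  [15,21): 6 bp
  [21,33): 12 bp
  [33,37): 4 bp
  [37,42): 5 bp
  [42,65): 23 bp
  [65,78): 13 bp
  [78,84): 6 bp
  [84,112): 28 bp
  [112,120): 8 bp
  [120,129): 9 bp
  [129,146): 17 bp
  [146,156): 10 bp
  [156,166): 10 bp
  [166,175): 9 bp
  [175,184): 9 bp
  [184,189): 5 bp
  [189,193): 4 bp
  [193,203): 10 bp
  [203,207): 4 bp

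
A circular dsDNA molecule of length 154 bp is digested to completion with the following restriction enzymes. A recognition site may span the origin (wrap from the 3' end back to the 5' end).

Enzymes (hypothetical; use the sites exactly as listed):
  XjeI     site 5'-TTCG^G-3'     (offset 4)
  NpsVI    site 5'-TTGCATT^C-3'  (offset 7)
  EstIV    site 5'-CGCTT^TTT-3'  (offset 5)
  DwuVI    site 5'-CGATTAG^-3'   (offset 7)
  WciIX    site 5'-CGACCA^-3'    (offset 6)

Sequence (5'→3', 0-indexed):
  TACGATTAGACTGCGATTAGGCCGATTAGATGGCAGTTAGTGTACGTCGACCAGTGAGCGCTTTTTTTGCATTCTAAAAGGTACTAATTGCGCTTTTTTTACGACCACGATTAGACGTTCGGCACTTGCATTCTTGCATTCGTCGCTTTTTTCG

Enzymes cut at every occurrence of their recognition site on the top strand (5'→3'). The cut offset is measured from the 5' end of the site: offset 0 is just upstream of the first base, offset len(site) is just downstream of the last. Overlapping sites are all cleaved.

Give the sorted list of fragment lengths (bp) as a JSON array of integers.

Per-enzyme occurrences:
  XjeI TTCGG/4: at [117] ⇒ [121]
  NpsVI TTGCATTC/7: at [66, 125, 133] ⇒ [73, 132, 140]
  EstIV CGCTTTTT/5: at [58, 90, 143] ⇒ [63, 95, 148]
  DwuVI CGATTAG/7: at [2, 13, 22, 107] ⇒ [9, 20, 29, 114]
  WciIX CGACCA/6: at [47, 101] ⇒ [53, 107]

Pooled cuts: [9, 20, 29, 53, 63, 73, 95, 107, 114, 121, 132, 140, 148]

Fragment lengths:
  9→20: 11 bp
  20→29: 9 bp
  29→53: 24 bp
  53→63: 10 bp
  63→73: 10 bp
  73→95: 22 bp
  95→107: 12 bp
  107→114: 7 bp
  114→121: 7 bp
  121→132: 11 bp
  132→140: 8 bp
  140→148: 8 bp
  148→9 (wrap): 154-148+9 = 15 bp

[7,7,8,8,9,10,10,11,11,12,15,22,24]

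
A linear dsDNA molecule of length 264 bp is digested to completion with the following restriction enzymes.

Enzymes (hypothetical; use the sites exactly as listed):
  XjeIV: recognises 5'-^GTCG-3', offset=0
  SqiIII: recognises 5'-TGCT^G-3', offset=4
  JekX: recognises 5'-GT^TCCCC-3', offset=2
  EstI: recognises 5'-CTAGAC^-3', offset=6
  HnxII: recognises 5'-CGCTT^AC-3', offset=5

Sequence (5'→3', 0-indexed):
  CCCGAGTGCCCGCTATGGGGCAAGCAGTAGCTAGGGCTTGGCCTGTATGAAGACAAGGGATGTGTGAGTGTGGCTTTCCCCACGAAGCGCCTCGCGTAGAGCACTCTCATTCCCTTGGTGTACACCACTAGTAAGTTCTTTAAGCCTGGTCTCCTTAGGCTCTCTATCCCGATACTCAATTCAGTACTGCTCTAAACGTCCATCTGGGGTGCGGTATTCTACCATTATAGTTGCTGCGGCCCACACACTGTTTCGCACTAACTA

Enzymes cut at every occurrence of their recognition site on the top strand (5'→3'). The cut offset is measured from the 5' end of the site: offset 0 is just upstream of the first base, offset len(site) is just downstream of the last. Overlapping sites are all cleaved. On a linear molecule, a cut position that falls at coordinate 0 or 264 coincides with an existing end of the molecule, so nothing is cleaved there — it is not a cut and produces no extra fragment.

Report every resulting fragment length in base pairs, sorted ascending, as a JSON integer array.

[29,235]

Site scan:
  XjeIV (GTCG, off=0): no sites
  SqiIII TGCTG/4: at [231] ⇒ [235]
  JekX (GTTCCCC, off=2): no sites
  EstI (CTAGAC, off=6): no sites
  HnxII (CGCTTAC, off=5): no sites

Pooled cuts: [235]

Fragments:
  [0,235): 235 bp
  [235,264): 29 bp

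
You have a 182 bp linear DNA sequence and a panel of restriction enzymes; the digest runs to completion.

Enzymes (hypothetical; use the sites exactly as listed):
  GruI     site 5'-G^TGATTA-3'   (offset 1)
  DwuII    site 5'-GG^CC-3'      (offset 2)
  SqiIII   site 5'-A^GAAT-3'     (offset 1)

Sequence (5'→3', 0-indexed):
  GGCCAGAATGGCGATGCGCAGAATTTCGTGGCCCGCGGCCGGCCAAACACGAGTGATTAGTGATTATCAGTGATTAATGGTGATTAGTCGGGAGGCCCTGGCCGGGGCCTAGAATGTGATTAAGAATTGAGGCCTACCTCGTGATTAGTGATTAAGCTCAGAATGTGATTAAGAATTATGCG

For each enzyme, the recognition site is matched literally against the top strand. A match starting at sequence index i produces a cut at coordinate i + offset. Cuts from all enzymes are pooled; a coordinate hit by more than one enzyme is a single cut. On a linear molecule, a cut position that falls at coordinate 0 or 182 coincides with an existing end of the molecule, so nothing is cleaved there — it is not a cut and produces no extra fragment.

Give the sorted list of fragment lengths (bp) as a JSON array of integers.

[2,3,4,4,5,5,6,6,7,7,7,7,7,9,9,10,10,10,11,11,12,15,15]

Per-enzyme occurrences:
  GruI (GTGATTA, off=1): starts [52, 59, 69, 79, 115, 140, 147, 164] → cuts [53, 60, 70, 80, 116, 141, 148, 165]
  DwuII (GGCC, off=2): starts [0, 29, 36, 40, 93, 99, 105, 130] → cuts [2, 31, 38, 42, 95, 101, 107, 132]
  SqiIII (AGAAT, off=1): starts [4, 19, 110, 122, 159, 171] → cuts [5, 20, 111, 123, 160, 172]

Pooled cuts: [2, 5, 20, 31, 38, 42, 53, 60, 70, 80, 95, 101, 107, 111, 116, 123, 132, 141, 148, 160, 165, 172]

Fragment lengths:
  [0,2): 2 bp
  [2,5): 3 bp
  [5,20): 15 bp
  [20,31): 11 bp
  [31,38): 7 bp
  [38,42): 4 bp
  [42,53): 11 bp
  [53,60): 7 bp
  [60,70): 10 bp
  [70,80): 10 bp
  [80,95): 15 bp
  [95,101): 6 bp
  [101,107): 6 bp
  [107,111): 4 bp
  [111,116): 5 bp
  [116,123): 7 bp
  [123,132): 9 bp
  [132,141): 9 bp
  [141,148): 7 bp
  [148,160): 12 bp
  [160,165): 5 bp
  [165,172): 7 bp
  [172,182): 10 bp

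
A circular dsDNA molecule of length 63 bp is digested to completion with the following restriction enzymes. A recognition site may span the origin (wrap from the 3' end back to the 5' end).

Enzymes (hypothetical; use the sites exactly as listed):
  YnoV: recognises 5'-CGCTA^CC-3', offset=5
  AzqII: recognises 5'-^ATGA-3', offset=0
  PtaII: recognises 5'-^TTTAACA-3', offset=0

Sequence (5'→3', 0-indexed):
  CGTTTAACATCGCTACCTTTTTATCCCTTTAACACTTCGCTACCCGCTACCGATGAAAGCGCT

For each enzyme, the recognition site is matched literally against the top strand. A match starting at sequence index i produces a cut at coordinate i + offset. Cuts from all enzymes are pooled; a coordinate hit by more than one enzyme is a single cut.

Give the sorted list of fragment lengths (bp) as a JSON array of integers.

[3,7,12,13,13,15]

Site scan:
  YnoV CGCTACC/5: at [10, 37, 44] ⇒ [15, 42, 49]
  AzqII ATGA/0: at [52] ⇒ [52]
  PtaII TTTAACA/0: at [2, 27] ⇒ [2, 27]

Pooled cuts: [2, 15, 27, 42, 49, 52]

Fragment lengths:
  2→15: 13 bp
  15→27: 12 bp
  27→42: 15 bp
  42→49: 7 bp
  49→52: 3 bp
  52→2 (wrap): 63-52+2 = 13 bp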